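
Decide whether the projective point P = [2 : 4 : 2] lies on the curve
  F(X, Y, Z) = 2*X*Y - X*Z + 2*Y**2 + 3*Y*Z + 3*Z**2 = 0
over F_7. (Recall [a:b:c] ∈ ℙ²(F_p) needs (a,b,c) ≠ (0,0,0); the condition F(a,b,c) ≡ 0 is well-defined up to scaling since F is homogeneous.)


F(2,4,2) ≡ 3 (mod 7); P is NOT on the curve.

Evaluate F(2, 4, 2) term-by-term (mod 7).
  2*X*Y ↦ 2·2·4·1 = 16
  -X*Z ↦ -1·2·1·2 = -4
  2*Y**2 ↦ 2·1·16·1 = 32
  3*Y*Z ↦ 3·1·4·2 = 24
  3*Z**2 ↦ 3·1·1·4 = 12
Sum: F(2, 4, 2) = (16) + (-4) + (32) + (24) + (12) = 80.
Reducing mod 7: 80 ≡ 3 (mod 7).
Since F(a, b, c) ≡ 3 ≠ 0 (mod 7), P does NOT lie on the curve.


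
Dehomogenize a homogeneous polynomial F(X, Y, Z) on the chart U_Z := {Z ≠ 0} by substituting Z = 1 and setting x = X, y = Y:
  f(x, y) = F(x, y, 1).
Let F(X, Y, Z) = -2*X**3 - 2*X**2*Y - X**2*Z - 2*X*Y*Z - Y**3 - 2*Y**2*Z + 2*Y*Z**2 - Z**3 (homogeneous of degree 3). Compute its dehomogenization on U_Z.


f(x, y) = -2*x**3 - 2*x**2*y - x**2 - 2*x*y - y**3 - 2*y**2 + 2*y - 1

On U_Z we set Z = 1. Each monomial c·X^i·Y^j·Z^k in F becomes c·x^i·y^j·1^k = c·x^i·y^j.
Substituting Z = 1: F(X, Y, 1) = -2*x**3 - 2*x**2*y - x**2 - 2*x*y - y**3 - 2*y**2 + 2*y - 1.
Note: deg(f) ≤ deg(F) = 3; strict inequality happens when F is divisible by Z (lost terms).


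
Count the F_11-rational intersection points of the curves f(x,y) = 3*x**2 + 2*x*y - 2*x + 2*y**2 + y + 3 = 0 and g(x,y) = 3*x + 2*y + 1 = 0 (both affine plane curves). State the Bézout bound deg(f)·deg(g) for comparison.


Common zeros: ∅; count = 0; Bézout bound = 2.

deg(f) = 2, deg(g) = 1, so Bézout bound = 2.
Scan x ∈ F_11. For each x, list the y ∈ F_11 with f(x, y) ≡ 0 and those with g(x, y) ≡ 0 (mod 11); the common zeros in that column are the intersection.
  x = 0: f ≡ 0 at y ∈ ∅; g ≡ 0 at y ∈ {5}; common: ∅.
  x = 1: f ≡ 0 at y ∈ ∅; g ≡ 0 at y ∈ {9}; common: ∅.
  x = 2: f ≡ 0 at y ∈ {0, 3}; g ≡ 0 at y ∈ {2}; common: ∅.
  x = 3: f ≡ 0 at y ∈ {1}; g ≡ 0 at y ∈ {6}; common: ∅.
  x = 4: f ≡ 0 at y ∈ {3, 9}; g ≡ 0 at y ∈ {10}; common: ∅.
  x = 5: f ≡ 0 at y ∈ ∅; g ≡ 0 at y ∈ {3}; common: ∅.
  x = 6: f ≡ 0 at y ∈ {0, 10}; g ≡ 0 at y ∈ {7}; common: ∅.
  x = 7: f ≡ 0 at y ∈ ∅; g ≡ 0 at y ∈ {0}; common: ∅.
  x = 8: f ≡ 0 at y ∈ {1, 7}; g ≡ 0 at y ∈ {4}; common: ∅.
  x = 9: f ≡ 0 at y ∈ {9}; g ≡ 0 at y ∈ {8}; common: ∅.
  x = 10: f ≡ 0 at y ∈ {7, 10}; g ≡ 0 at y ∈ {1}; common: ∅.
Collecting: common zeros = ∅, so the count is 0.
Comparison with the Bézout bound: 0 ≤ 2 = deg(f)·deg(g), as expected for curves with no common component (the affine F_11-count falls short of the bound because intersections may lie at infinity, over extension fields, or carry multiplicity).


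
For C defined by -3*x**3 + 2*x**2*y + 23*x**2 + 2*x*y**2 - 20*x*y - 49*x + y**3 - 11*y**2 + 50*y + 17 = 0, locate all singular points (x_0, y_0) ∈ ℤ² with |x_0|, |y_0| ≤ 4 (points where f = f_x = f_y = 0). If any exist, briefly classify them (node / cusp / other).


Singular points: {(3, 2)}; classification: cusp.

Compute partial derivatives:
  f_x = -9*x**2 + 4*x*y + 46*x + 2*y**2 - 20*y - 49.
  f_y = 2*x**2 + 4*x*y - 20*x + 3*y**2 - 22*y + 50.
Scan x_0 ∈ {−4, ..., 4}. For each x_0, f_y(x_0, y) is a polynomial in y; find its integer roots y ∈ {−4, ..., 4}, then test f_x and f at those candidates.
  x = -4: f_y(-4, y) = 3*y**2 - 38*y + 162; no integer root y with |y| ≤ 4.
  x = -3: f_y(-3, y) = 3*y**2 - 34*y + 128; no integer root y with |y| ≤ 4.
  x = -2: f_y(-2, y) = 3*y**2 - 30*y + 98; no integer root y with |y| ≤ 4.
  x = -1: f_y(-1, y) = 3*y**2 - 26*y + 72; no integer root y with |y| ≤ 4.
  x = 0: f_y(0, y) = 3*y**2 - 22*y + 50; no integer root y with |y| ≤ 4.
  x = 1: f_y(1, y) = 3*y**2 - 18*y + 32; no integer root y with |y| ≤ 4.
  x = 2: f_y(2, y) = 3*y**2 - 14*y + 18; no integer root y with |y| ≤ 4.
  x = 3: f_y(3, y) = 3*y**2 - 10*y + 8; vanishes at y ∈ {2}. (3, 2): f_x = 0, f = 0 — SINGULAR.
  x = 4: f_y(4, y) = 3*y**2 - 6*y + 2; no integer root y with |y| ≤ 4.
Only singular point on the grid: (3, 2).
Classify: substitute x = 3 + u, y = 2 + v and expand: f = -3*u**3 + 2*u**2*v + 2*u*v**2 + v**3 + v**2.
No constant or linear terms (consistent with a singular point). Quadratic part: v**2. Cubic part: -3*u**3 + 2*u**2*v + 2*u*v**2 + v**3.
The quadratic part v**2 is a perfect square, so there is a single (double) tangent line v = 0, i.e. y = 2. Restricting the cubic part to that line (v = 0) leaves -3*u**3 ≠ 0, so f is not divisible by v and the branch is v² ≈ 3*u**3 to lowest order — this is a cusp.
Classification: cusp.


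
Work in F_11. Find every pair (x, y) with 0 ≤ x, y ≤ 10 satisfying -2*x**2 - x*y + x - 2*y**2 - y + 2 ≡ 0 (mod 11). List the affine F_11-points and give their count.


Affine F_11-points: {(1, 2), (1, 8), (3, 10), (4, 1), (4, 2), (5, 4), (7, 1), (7, 6), (9, 7), (9, 10), (10, 4), (10, 7)}; count = 12.

For each of the 121 pairs (x, y) ∈ F_11², evaluate f(x, y) mod 11. Record the zeros.
  x = 0: [0↦2, 1↦10, 2↦3, 3↦3, 4↦10, 5↦2, 6↦1, 7↦7, 8↦9, 9↦7, 10↦1]  zeros at y ∈ ∅
  x = 1: [0↦1, 1↦8, 2↦0, 3↦10, 4↦5, 5↦7, 6↦5, 7↦10, 8↦0, 9↦8, 10↦1]  zeros at y ∈ {2, 8}
  x = 2: [0↦7, 1↦2, 2↦4, 3↦2, 4↦7, 5↦8, 6↦5, 7↦9, 8↦9, 9↦5, 10↦8]  zeros at y ∈ ∅
  x = 3: [0↦9, 1↦3, 2↦4, 3↦1, 4↦5, 5↦5, 6↦1, 7↦4, 8↦3, 9↦9, 10↦0]  zeros at y ∈ {10}
  x = 4: [0↦7, 1↦0, 2↦0, 3↦7, 4↦10, 5↦9, 6↦4, 7↦6, 8↦4, 9↦9, 10↦10]  zeros at y ∈ {1, 2}
  x = 5: [0↦1, 1↦4, 2↦3, 3↦9, 4↦0, 5↦9, 6↦3, 7↦4, 8↦1, 9↦5, 10↦5]  zeros at y ∈ {4}
  x = 6: [0↦2, 1↦4, 2↦2, 3↦7, 4↦8, 5↦5, 6↦9, 7↦9, 8↦5, 9↦8, 10↦7]  zeros at y ∈ ∅
  x = 7: [0↦10, 1↦0, 2↦8, 3↦1, 4↦1, 5↦8, 6↦0, 7↦10, 8↦5, 9↦7, 10↦5]  zeros at y ∈ {1, 6}
  x = 8: [0↦3, 1↦3, 2↦10, 3↦2, 4↦1, 5↦7, 6↦9, 7↦7, 8↦1, 9↦2, 10↦10]  zeros at y ∈ ∅
  x = 9: [0↦3, 1↦2, 2↦8, 3↦10, 4↦8, 5↦2, 6↦3, 7↦0, 8↦4, 9↦4, 10↦0]  zeros at y ∈ {7, 10}
  x = 10: [0↦10, 1↦8, 2↦2, 3↦3, 4↦0, 5↦4, 6↦4, 7↦0, 8↦3, 9↦2, 10↦8]  zeros at y ∈ {4, 7}
Collecting zeros: affine points = {(1, 2), (1, 8), (3, 10), (4, 1), (4, 2), (5, 4), (7, 1), (7, 6), (9, 7), (9, 10), (10, 4), (10, 7)}.
Total count |C(F_11)_aff| = 12.


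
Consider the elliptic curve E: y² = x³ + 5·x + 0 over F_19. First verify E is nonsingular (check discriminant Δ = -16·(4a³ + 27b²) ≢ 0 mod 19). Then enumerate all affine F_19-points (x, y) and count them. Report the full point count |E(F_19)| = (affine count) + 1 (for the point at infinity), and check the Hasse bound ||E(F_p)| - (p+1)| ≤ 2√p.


Affine points = {(0, 0), (1, 5), (1, 14), (3, 2), (3, 17), (5, 6), (5, 13), (7, 6), (7, 13), (8, 1), (8, 18), (10, 9), (10, 10), (13, 1), (13, 18), (15, 7), (15, 12), (17, 1), (17, 18)}; affine count = 19; |E(F_19)| = 20.

Discriminant check: Δ ∝ 4a³ + 27b² = 4·5³ + 27·0² = 4·125 + 27·0 ≡ 6 (mod 19). Nonzero ⇒ E is nonsingular.
For each x ∈ F_19, compute rhs = x³ + 5·x + 0 mod 19, then count y ∈ F_19 with y² ≡ rhs.
  x = 0: rhs = 0, matching y values: 0 (1 points).
  x = 1: rhs = 6, matching y values: 5, 14 (2 points).
  x = 2: rhs = 18, matching y values: none (0 points).
  x = 3: rhs = 4, matching y values: 2, 17 (2 points).
  x = 4: rhs = 8, matching y values: none (0 points).
  x = 5: rhs = 17, matching y values: 6, 13 (2 points).
  x = 6: rhs = 18, matching y values: none (0 points).
  x = 7: rhs = 17, matching y values: 6, 13 (2 points).
  x = 8: rhs = 1, matching y values: 1, 18 (2 points).
  x = 9: rhs = 14, matching y values: none (0 points).
  x = 10: rhs = 5, matching y values: 9, 10 (2 points).
  x = 11: rhs = 18, matching y values: none (0 points).
  x = 12: rhs = 2, matching y values: none (0 points).
  x = 13: rhs = 1, matching y values: 1, 18 (2 points).
  x = 14: rhs = 2, matching y values: none (0 points).
  x = 15: rhs = 11, matching y values: 7, 12 (2 points).
  x = 16: rhs = 15, matching y values: none (0 points).
  x = 17: rhs = 1, matching y values: 1, 18 (2 points).
  x = 18: rhs = 13, matching y values: none (0 points).
Total affine count: 19.
Full point count |E(F_19)| = 19 + 1 = 20.
Hasse bound: |20 − (19+1)| = |0| = 0 ≤ 2√19 ≈ 8.7178 ✓.


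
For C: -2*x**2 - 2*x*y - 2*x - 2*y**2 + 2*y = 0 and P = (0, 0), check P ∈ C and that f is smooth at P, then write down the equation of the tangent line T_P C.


Tangent line at P: -2*x + 2*y = 0.

Step 1: f(0, 0) = 0, so P lies on C.
Step 2: partial derivatives
  f_x(x, y) = -4*x - 2*y - 2, f_y(x, y) = -2*x - 4*y + 2.
  f_x(P) = -2, f_y(P) = 2 (gradient nonzero, so P is smooth).
Step 3: tangent line at P: -2·(x − 0) + 2·(y − 0) = 0.
Expanding: -2*x + 2*y = 0.


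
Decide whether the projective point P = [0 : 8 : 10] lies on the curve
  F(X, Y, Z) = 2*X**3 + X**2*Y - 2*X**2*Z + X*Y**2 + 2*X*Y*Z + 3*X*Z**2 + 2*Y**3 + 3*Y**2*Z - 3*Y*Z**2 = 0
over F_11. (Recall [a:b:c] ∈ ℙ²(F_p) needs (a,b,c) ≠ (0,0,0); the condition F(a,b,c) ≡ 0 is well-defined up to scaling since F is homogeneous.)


F(0,8,10) ≡ 5 (mod 11); P is NOT on the curve.

Evaluate F(0, 8, 10) term-by-term (mod 11).
  2*X**3 ↦ 2·0·1·1 = 0
  X**2*Y ↦ 1·0·8·1 = 0
  -2*X**2*Z ↦ -2·0·1·10 = 0
  X*Y**2 ↦ 1·0·64·1 = 0
  2*X*Y*Z ↦ 2·0·8·10 = 0
  3*X*Z**2 ↦ 3·0·1·100 = 0
  2*Y**3 ↦ 2·1·512·1 = 1024
  3*Y**2*Z ↦ 3·1·64·10 = 1920
  -3*Y*Z**2 ↦ -3·1·8·100 = -2400
Sum: F(0, 8, 10) = (0) + (0) + (0) + (0) + (0) + (0) + (1024) + (1920) + (-2400) = 544.
Reducing mod 11: 544 ≡ 5 (mod 11).
Since F(a, b, c) ≡ 5 ≠ 0 (mod 11), P does NOT lie on the curve.


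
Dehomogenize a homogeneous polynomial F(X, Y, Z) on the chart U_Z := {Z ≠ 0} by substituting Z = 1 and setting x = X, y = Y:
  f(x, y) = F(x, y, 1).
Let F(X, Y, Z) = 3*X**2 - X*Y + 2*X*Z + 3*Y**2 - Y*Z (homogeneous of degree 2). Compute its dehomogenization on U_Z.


f(x, y) = 3*x**2 - x*y + 2*x + 3*y**2 - y

On U_Z we set Z = 1. Each monomial c·X^i·Y^j·Z^k in F becomes c·x^i·y^j·1^k = c·x^i·y^j.
Substituting Z = 1: F(X, Y, 1) = 3*x**2 - x*y + 2*x + 3*y**2 - y.
Note: deg(f) ≤ deg(F) = 2; strict inequality happens when F is divisible by Z (lost terms).


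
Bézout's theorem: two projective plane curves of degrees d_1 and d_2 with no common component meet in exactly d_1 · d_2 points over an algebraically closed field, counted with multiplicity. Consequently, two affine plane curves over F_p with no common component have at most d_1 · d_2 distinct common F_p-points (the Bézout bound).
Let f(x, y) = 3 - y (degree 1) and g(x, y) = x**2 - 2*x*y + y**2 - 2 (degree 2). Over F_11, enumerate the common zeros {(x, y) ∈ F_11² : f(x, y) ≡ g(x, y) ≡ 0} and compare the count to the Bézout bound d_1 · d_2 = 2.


Common zeros: ∅; count = 0; Bézout bound = 2.

deg(f) = 1, deg(g) = 2, so Bézout bound = 2.
Scan x ∈ F_11. For each x, list the y ∈ F_11 with f(x, y) ≡ 0 and those with g(x, y) ≡ 0 (mod 11); the common zeros in that column are the intersection.
  x = 0: f ≡ 0 at y ∈ {3}; g ≡ 0 at y ∈ ∅; common: ∅.
  x = 1: f ≡ 0 at y ∈ {3}; g ≡ 0 at y ∈ ∅; common: ∅.
  x = 2: f ≡ 0 at y ∈ {3}; g ≡ 0 at y ∈ ∅; common: ∅.
  x = 3: f ≡ 0 at y ∈ {3}; g ≡ 0 at y ∈ ∅; common: ∅.
  x = 4: f ≡ 0 at y ∈ {3}; g ≡ 0 at y ∈ ∅; common: ∅.
  x = 5: f ≡ 0 at y ∈ {3}; g ≡ 0 at y ∈ ∅; common: ∅.
  x = 6: f ≡ 0 at y ∈ {3}; g ≡ 0 at y ∈ ∅; common: ∅.
  x = 7: f ≡ 0 at y ∈ {3}; g ≡ 0 at y ∈ ∅; common: ∅.
  x = 8: f ≡ 0 at y ∈ {3}; g ≡ 0 at y ∈ ∅; common: ∅.
  x = 9: f ≡ 0 at y ∈ {3}; g ≡ 0 at y ∈ ∅; common: ∅.
  x = 10: f ≡ 0 at y ∈ {3}; g ≡ 0 at y ∈ ∅; common: ∅.
Collecting: common zeros = ∅, so the count is 0.
Comparison with the Bézout bound: 0 ≤ 2 = deg(f)·deg(g), as expected for curves with no common component (the affine F_11-count falls short of the bound because intersections may lie at infinity, over extension fields, or carry multiplicity).


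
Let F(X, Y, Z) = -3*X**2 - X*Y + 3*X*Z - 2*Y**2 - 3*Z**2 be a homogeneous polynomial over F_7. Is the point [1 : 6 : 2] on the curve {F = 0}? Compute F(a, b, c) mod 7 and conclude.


F(1,6,2) ≡ 4 (mod 7); P is NOT on the curve.

Evaluate F(1, 6, 2) term-by-term (mod 7).
  -3*X**2 ↦ -3·1·1·1 = -3
  -X*Y ↦ -1·1·6·1 = -6
  3*X*Z ↦ 3·1·1·2 = 6
  -2*Y**2 ↦ -2·1·36·1 = -72
  -3*Z**2 ↦ -3·1·1·4 = -12
Sum: F(1, 6, 2) = (-3) + (-6) + (6) + (-72) + (-12) = -87.
Reducing mod 7: -87 ≡ 4 (mod 7).
Since F(a, b, c) ≡ 4 ≠ 0 (mod 7), P does NOT lie on the curve.


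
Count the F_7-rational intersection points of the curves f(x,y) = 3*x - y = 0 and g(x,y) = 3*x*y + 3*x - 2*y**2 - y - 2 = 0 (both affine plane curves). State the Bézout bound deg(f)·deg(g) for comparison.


Common zeros: ∅; count = 0; Bézout bound = 2.

deg(f) = 1, deg(g) = 2, so Bézout bound = 2.
Scan x ∈ F_7. For each x, list the y ∈ F_7 with f(x, y) ≡ 0 and those with g(x, y) ≡ 0 (mod 7); the common zeros in that column are the intersection.
  x = 0: f ≡ 0 at y ∈ {0}; g ≡ 0 at y ∈ ∅; common: ∅.
  x = 1: f ≡ 0 at y ∈ {3}; g ≡ 0 at y ∈ ∅; common: ∅.
  x = 2: f ≡ 0 at y ∈ {6}; g ≡ 0 at y ∈ {1, 5}; common: ∅.
  x = 3: f ≡ 0 at y ∈ {2}; g ≡ 0 at y ∈ {0, 4}; common: ∅.
  x = 4: f ≡ 0 at y ∈ {5}; g ≡ 0 at y ∈ ∅; common: ∅.
  x = 5: f ≡ 0 at y ∈ {1}; g ≡ 0 at y ∈ ∅; common: ∅.
  x = 6: f ≡ 0 at y ∈ {4}; g ≡ 0 at y ∈ {2, 3}; common: ∅.
Collecting: common zeros = ∅, so the count is 0.
Comparison with the Bézout bound: 0 ≤ 2 = deg(f)·deg(g), as expected for curves with no common component (the affine F_7-count falls short of the bound because intersections may lie at infinity, over extension fields, or carry multiplicity).


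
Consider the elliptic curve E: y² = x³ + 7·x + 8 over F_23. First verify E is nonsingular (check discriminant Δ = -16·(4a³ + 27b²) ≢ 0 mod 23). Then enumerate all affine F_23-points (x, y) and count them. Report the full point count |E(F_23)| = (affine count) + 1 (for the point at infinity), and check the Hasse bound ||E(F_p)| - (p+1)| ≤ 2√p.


Affine points = {(0, 10), (0, 13), (1, 4), (1, 19), (4, 10), (4, 13), (6, 6), (6, 17), (7, 3), (7, 20), (8, 1), (8, 22), (9, 8), (9, 15), (11, 6), (11, 17), (12, 7), (12, 16), (17, 7), (17, 16), (18, 3), (18, 20), (19, 10), (19, 13), (20, 11), (20, 12), (21, 3), (21, 20), (22, 0)}; affine count = 29; |E(F_23)| = 30.

Discriminant check: Δ ∝ 4a³ + 27b² = 4·7³ + 27·8² = 4·343 + 27·64 ≡ 18 (mod 23). Nonzero ⇒ E is nonsingular.
For each x ∈ F_23, compute rhs = x³ + 7·x + 8 mod 23, then count y ∈ F_23 with y² ≡ rhs.
  x = 0: rhs = 8, matching y values: 10, 13 (2 points).
  x = 1: rhs = 16, matching y values: 4, 19 (2 points).
  x = 2: rhs = 7, matching y values: none (0 points).
  x = 3: rhs = 10, matching y values: none (0 points).
  x = 4: rhs = 8, matching y values: 10, 13 (2 points).
  x = 5: rhs = 7, matching y values: none (0 points).
  x = 6: rhs = 13, matching y values: 6, 17 (2 points).
  x = 7: rhs = 9, matching y values: 3, 20 (2 points).
  x = 8: rhs = 1, matching y values: 1, 22 (2 points).
  x = 9: rhs = 18, matching y values: 8, 15 (2 points).
  x = 10: rhs = 20, matching y values: none (0 points).
  x = 11: rhs = 13, matching y values: 6, 17 (2 points).
  x = 12: rhs = 3, matching y values: 7, 16 (2 points).
  x = 13: rhs = 19, matching y values: none (0 points).
  x = 14: rhs = 21, matching y values: none (0 points).
  x = 15: rhs = 15, matching y values: none (0 points).
  x = 16: rhs = 7, matching y values: none (0 points).
  x = 17: rhs = 3, matching y values: 7, 16 (2 points).
  x = 18: rhs = 9, matching y values: 3, 20 (2 points).
  x = 19: rhs = 8, matching y values: 10, 13 (2 points).
  x = 20: rhs = 6, matching y values: 11, 12 (2 points).
  x = 21: rhs = 9, matching y values: 3, 20 (2 points).
  x = 22: rhs = 0, matching y values: 0 (1 points).
Total affine count: 29.
Full point count |E(F_23)| = 29 + 1 = 30.
Hasse bound: |30 − (23+1)| = |6| = 6 ≤ 2√23 ≈ 9.5917 ✓.


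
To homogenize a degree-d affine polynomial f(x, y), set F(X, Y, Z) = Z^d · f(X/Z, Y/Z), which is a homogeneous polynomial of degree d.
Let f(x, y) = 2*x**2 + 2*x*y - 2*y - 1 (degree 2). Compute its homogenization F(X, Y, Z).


F(X, Y, Z) = 2*X**2 + 2*X*Y - 2*Y*Z - Z**2

deg(f) = 2.
Substitute x = X/Z, y = Y/Z into f, then multiply by Z^2.
  monomial 2·x^2·y^0 ↦ 2·X^2·Y^0·Z^0.
  monomial 2·x^1·y^1 ↦ 2·X^1·Y^1·Z^0.
  monomial -2·x^0·y^1 ↦ -2·X^0·Y^1·Z^1.
  monomial -1·x^0·y^0 ↦ -1·X^0·Y^0·Z^2.
Collecting: F(X, Y, Z) = 2*X**2 + 2*X*Y - 2*Y*Z - Z**2.


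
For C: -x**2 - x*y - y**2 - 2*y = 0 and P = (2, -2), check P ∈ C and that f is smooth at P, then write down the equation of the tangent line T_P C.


Tangent line at P: 4 - 2*x = 0.

Step 1: f(2, -2) = 0, so P lies on C.
Step 2: partial derivatives
  f_x(x, y) = -2*x - y, f_y(x, y) = -x - 2*y - 2.
  f_x(P) = -2, f_y(P) = 0 (gradient nonzero, so P is smooth).
Step 3: tangent line at P: -2·(x − 2) + 0·(y − -2) = 0.
Expanding: 4 - 2*x = 0.


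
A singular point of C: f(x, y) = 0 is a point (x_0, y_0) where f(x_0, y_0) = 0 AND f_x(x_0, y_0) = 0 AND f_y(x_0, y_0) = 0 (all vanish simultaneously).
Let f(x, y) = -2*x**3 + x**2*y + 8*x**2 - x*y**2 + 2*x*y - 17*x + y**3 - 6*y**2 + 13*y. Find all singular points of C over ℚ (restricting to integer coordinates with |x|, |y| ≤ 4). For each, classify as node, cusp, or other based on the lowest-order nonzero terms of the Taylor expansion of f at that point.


Singular points: {(2, 3)}; classification: node.

Compute partial derivatives:
  f_x = -6*x**2 + 2*x*y + 16*x - y**2 + 2*y - 17.
  f_y = x**2 - 2*x*y + 2*x + 3*y**2 - 12*y + 13.
Scan x_0 ∈ {−4, ..., 4}. For each x_0, f_y(x_0, y) is a polynomial in y; find its integer roots y ∈ {−4, ..., 4}, then test f_x and f at those candidates.
  x = -4: f_y(-4, y) = 3*y**2 - 4*y + 21; no integer root y with |y| ≤ 4.
  x = -3: f_y(-3, y) = 3*y**2 - 6*y + 16; no integer root y with |y| ≤ 4.
  x = -2: f_y(-2, y) = 3*y**2 - 8*y + 13; no integer root y with |y| ≤ 4.
  x = -1: f_y(-1, y) = 3*y**2 - 10*y + 12; no integer root y with |y| ≤ 4.
  x = 0: f_y(0, y) = 3*y**2 - 12*y + 13; no integer root y with |y| ≤ 4.
  x = 1: f_y(1, y) = 3*y**2 - 14*y + 16; vanishes at y ∈ {2}. (1, 2): f_x = -3 ≠ 0.
  x = 2: f_y(2, y) = 3*y**2 - 16*y + 21; vanishes at y ∈ {3}. (2, 3): f_x = 0, f = 0 — SINGULAR.
  x = 3: f_y(3, y) = 3*y**2 - 18*y + 28; no integer root y with |y| ≤ 4.
  x = 4: f_y(4, y) = 3*y**2 - 20*y + 37; no integer root y with |y| ≤ 4.
Only singular point on the grid: (2, 3).
Classify: substitute x = 2 + u, y = 3 + v and expand: f = -2*u**3 + u**2*v - u**2 - u*v**2 + v**3 + v**2.
No constant or linear terms (consistent with a singular point). Quadratic part: -u**2 + v**2. Cubic part: -2*u**3 + u**2*v - u*v**2 + v**3.
The quadratic part v**2 - u**2 = (v − u)(v + u) splits into two distinct linear factors, so there are two distinct tangent lines y − 3 = ±(x − 2) — this is a node (ordinary double point).
Classification: node.


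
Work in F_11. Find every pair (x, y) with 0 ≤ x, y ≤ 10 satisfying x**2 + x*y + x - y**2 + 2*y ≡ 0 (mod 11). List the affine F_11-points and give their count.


Affine F_11-points: {(0, 0), (0, 2), (5, 8), (5, 10), (6, 9), (6, 10), (8, 2), (8, 8), (10, 0), (10, 1)}; count = 10.

For each of the 121 pairs (x, y) ∈ F_11², evaluate f(x, y) mod 11. Record the zeros.
  x = 0: [0↦0, 1↦1, 2↦0, 3↦8, 4↦3, 5↦7, 6↦9, 7↦9, 8↦7, 9↦3, 10↦8]  zeros at y ∈ {0, 2}
  x = 1: [0↦2, 1↦4, 2↦4, 3↦2, 4↦9, 5↦3, 6↦6, 7↦7, 8↦6, 9↦3, 10↦9]  zeros at y ∈ ∅
  x = 2: [0↦6, 1↦9, 2↦10, 3↦9, 4↦6, 5↦1, 6↦5, 7↦7, 8↦7, 9↦5, 10↦1]  zeros at y ∈ ∅
  x = 3: [0↦1, 1↦5, 2↦7, 3↦7, 4↦5, 5↦1, 6↦6, 7↦9, 8↦10, 9↦9, 10↦6]  zeros at y ∈ ∅
  x = 4: [0↦9, 1↦3, 2↦6, 3↦7, 4↦6, 5↦3, 6↦9, 7↦2, 8↦4, 9↦4, 10↦2]  zeros at y ∈ ∅
  x = 5: [0↦8, 1↦3, 2↦7, 3↦9, 4↦9, 5↦7, 6↦3, 7↦8, 8↦0, 9↦1, 10↦0]  zeros at y ∈ {8, 10}
  x = 6: [0↦9, 1↦5, 2↦10, 3↦2, 4↦3, 5↦2, 6↦10, 7↦5, 8↦9, 9↦0, 10↦0]  zeros at y ∈ {9, 10}
  x = 7: [0↦1, 1↦9, 2↦4, 3↦8, 4↦10, 5↦10, 6↦8, 7↦4, 8↦9, 9↦1, 10↦2]  zeros at y ∈ ∅
  x = 8: [0↦6, 1↦4, 2↦0, 3↦5, 4↦8, 5↦9, 6↦8, 7↦5, 8↦0, 9↦4, 10↦6]  zeros at y ∈ {2, 8}
  x = 9: [0↦2, 1↦1, 2↦9, 3↦4, 4↦8, 5↦10, 6↦10, 7↦8, 8↦4, 9↦9, 10↦1]  zeros at y ∈ ∅
  x = 10: [0↦0, 1↦0, 2↦9, 3↦5, 4↦10, 5↦2, 6↦3, 7↦2, 8↦10, 9↦5, 10↦9]  zeros at y ∈ {0, 1}
Collecting zeros: affine points = {(0, 0), (0, 2), (5, 8), (5, 10), (6, 9), (6, 10), (8, 2), (8, 8), (10, 0), (10, 1)}.
Total count |C(F_11)_aff| = 10.


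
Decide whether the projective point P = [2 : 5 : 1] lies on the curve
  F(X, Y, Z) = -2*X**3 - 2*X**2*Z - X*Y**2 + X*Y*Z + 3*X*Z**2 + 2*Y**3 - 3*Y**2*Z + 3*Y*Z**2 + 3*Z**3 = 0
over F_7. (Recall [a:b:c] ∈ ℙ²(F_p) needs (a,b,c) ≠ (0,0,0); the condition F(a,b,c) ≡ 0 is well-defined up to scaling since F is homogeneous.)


F(2,5,1) ≡ 2 (mod 7); P is NOT on the curve.

Evaluate F(2, 5, 1) term-by-term (mod 7).
  -2*X**3 ↦ -2·8·1·1 = -16
  -2*X**2*Z ↦ -2·4·1·1 = -8
  -X*Y**2 ↦ -1·2·25·1 = -50
  X*Y*Z ↦ 1·2·5·1 = 10
  3*X*Z**2 ↦ 3·2·1·1 = 6
  2*Y**3 ↦ 2·1·125·1 = 250
  -3*Y**2*Z ↦ -3·1·25·1 = -75
  3*Y*Z**2 ↦ 3·1·5·1 = 15
  3*Z**3 ↦ 3·1·1·1 = 3
Sum: F(2, 5, 1) = (-16) + (-8) + (-50) + (10) + (6) + (250) + (-75) + (15) + (3) = 135.
Reducing mod 7: 135 ≡ 2 (mod 7).
Since F(a, b, c) ≡ 2 ≠ 0 (mod 7), P does NOT lie on the curve.


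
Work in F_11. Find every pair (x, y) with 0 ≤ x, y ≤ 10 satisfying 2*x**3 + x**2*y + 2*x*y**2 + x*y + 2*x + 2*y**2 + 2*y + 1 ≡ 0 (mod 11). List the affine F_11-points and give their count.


Affine F_11-points: {(2, 3), (3, 2), (3, 10), (4, 4), (4, 7), (7, 8), (7, 9), (8, 1), (10, 7)}; count = 9.

For each of the 121 pairs (x, y) ∈ F_11², evaluate f(x, y) mod 11. Record the zeros.
  x = 0: [0↦1, 1↦5, 2↦2, 3↦3, 4↦8, 5↦6, 6↦8, 7↦3, 8↦2, 9↦5, 10↦1]  zeros at y ∈ ∅
  x = 1: [0↦5, 1↦2, 2↦7, 3↦9, 4↦8, 5↦4, 6↦8, 7↦9, 8↦7, 9↦2, 10↦5]  zeros at y ∈ ∅
  x = 2: [0↦10, 1↦2, 2↦6, 3↦0, 4↦6, 5↦2, 6↦10, 7↦8, 8↦7, 9↦7, 10↦8]  zeros at y ∈ {3}
  x = 3: [0↦6, 1↦6, 2↦0, 3↦10, 4↦3, 5↦1, 6↦4, 7↦1, 8↦3, 9↦10, 10↦0]  zeros at y ∈ {2, 10}
  x = 4: [0↦5, 1↦4, 2↦1, 3↦7, 4↦0, 5↦2, 6↦2, 7↦0, 8↦7, 9↦1, 10↦4]  zeros at y ∈ {4, 7}
  x = 5: [0↦8, 1↦8, 2↦10, 3↦3, 4↦9, 5↦6, 6↦5, 7↦6, 8↦9, 9↦3, 10↦10]  zeros at y ∈ ∅
  x = 6: [0↦5, 1↦8, 2↦6, 3↦10, 4↦9, 5↦3, 6↦3, 7↦9, 8↦10, 9↦6, 10↦8]  zeros at y ∈ ∅
  x = 7: [0↦8, 1↦5, 2↦1, 3↦7, 4↦1, 5↦5, 6↦8, 7↦10, 8↦0, 9↦0, 10↦10]  zeros at y ∈ {8, 9}
  x = 8: [0↦7, 1↦0, 2↦7, 3↦6, 4↦8, 5↦2, 6↦10, 7↦10, 8↦2, 9↦8, 10↦6]  zeros at y ∈ {1}
  x = 9: [0↦3, 1↦5, 2↦3, 3↦8, 4↦9, 5↦6, 6↦10, 7↦10, 8↦6, 9↦9, 10↦8]  zeros at y ∈ ∅
  x = 10: [0↦8, 1↦10, 2↦1, 3↦3, 4↦5, 5↦7, 6↦9, 7↦0, 8↦2, 9↦4, 10↦6]  zeros at y ∈ {7}
Collecting zeros: affine points = {(2, 3), (3, 2), (3, 10), (4, 4), (4, 7), (7, 8), (7, 9), (8, 1), (10, 7)}.
Total count |C(F_11)_aff| = 9.


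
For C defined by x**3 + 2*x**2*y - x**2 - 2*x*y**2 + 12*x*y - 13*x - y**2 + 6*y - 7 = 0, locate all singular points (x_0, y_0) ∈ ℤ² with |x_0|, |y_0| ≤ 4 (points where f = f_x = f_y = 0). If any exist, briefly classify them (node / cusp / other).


Singular points: {(-1, 2)}; classification: cusp.

Compute partial derivatives:
  f_x = 3*x**2 + 4*x*y - 2*x - 2*y**2 + 12*y - 13.
  f_y = 2*x**2 - 4*x*y + 12*x - 2*y + 6.
Scan x_0 ∈ {−4, ..., 4}. For each x_0, f_y(x_0, y) is a polynomial in y; find its integer roots y ∈ {−4, ..., 4}, then test f_x and f at those candidates.
  x = -4: f_y(-4, y) = 14*y - 10; no integer root y with |y| ≤ 4.
  x = -3: f_y(-3, y) = 10*y - 12; no integer root y with |y| ≤ 4.
  x = -2: f_y(-2, y) = 6*y - 10; no integer root y with |y| ≤ 4.
  x = -1: f_y(-1, y) = 2*y - 4; vanishes at y ∈ {2}. (-1, 2): f_x = 0, f = 0 — SINGULAR.
  x = 0: f_y(0, y) = 6 - 2*y; vanishes at y ∈ {3}. (0, 3): f_x = 5 ≠ 0.
  x = 1: f_y(1, y) = 20 - 6*y; no integer root y with |y| ≤ 4.
  x = 2: f_y(2, y) = 38 - 10*y; no integer root y with |y| ≤ 4.
  x = 3: f_y(3, y) = 60 - 14*y; no integer root y with |y| ≤ 4.
  x = 4: f_y(4, y) = 86 - 18*y; no integer root y with |y| ≤ 4.
Only singular point on the grid: (-1, 2).
Classify: substitute x = -1 + u, y = 2 + v and expand: f = u**3 + 2*u**2*v - 2*u*v**2 + v**2.
No constant or linear terms (consistent with a singular point). Quadratic part: v**2. Cubic part: u**3 + 2*u**2*v - 2*u*v**2.
The quadratic part v**2 is a perfect square, so there is a single (double) tangent line v = 0, i.e. y = 2. Restricting the cubic part to that line (v = 0) leaves u**3 ≠ 0, so f is not divisible by v and the branch is v² ≈ -u**3 to lowest order — this is a cusp.
Classification: cusp.


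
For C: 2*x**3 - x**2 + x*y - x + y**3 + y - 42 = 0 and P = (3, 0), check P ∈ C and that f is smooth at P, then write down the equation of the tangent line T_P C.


Tangent line at P: 47*x + 4*y - 141 = 0.

Step 1: f(3, 0) = 0, so P lies on C.
Step 2: partial derivatives
  f_x(x, y) = 6*x**2 - 2*x + y - 1, f_y(x, y) = x + 3*y**2 + 1.
  f_x(P) = 47, f_y(P) = 4 (gradient nonzero, so P is smooth).
Step 3: tangent line at P: 47·(x − 3) + 4·(y − 0) = 0.
Expanding: 47*x + 4*y - 141 = 0.


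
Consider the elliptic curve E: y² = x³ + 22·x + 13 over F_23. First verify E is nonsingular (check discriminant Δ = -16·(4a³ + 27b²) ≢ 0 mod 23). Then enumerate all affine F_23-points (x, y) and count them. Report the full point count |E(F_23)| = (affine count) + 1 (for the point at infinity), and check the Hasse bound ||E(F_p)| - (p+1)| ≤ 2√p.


Affine points = {(0, 6), (0, 17), (1, 6), (1, 17), (4, 2), (4, 21), (5, 8), (5, 15), (6, 4), (6, 19), (7, 2), (7, 21), (12, 2), (12, 21), (13, 9), (13, 14), (14, 11), (14, 12), (18, 10), (18, 13), (20, 9), (20, 14), (22, 6), (22, 17)}; affine count = 24; |E(F_23)| = 25.

Discriminant check: Δ ∝ 4a³ + 27b² = 4·22³ + 27·13² = 4·10648 + 27·169 ≡ 5 (mod 23). Nonzero ⇒ E is nonsingular.
For each x ∈ F_23, compute rhs = x³ + 22·x + 13 mod 23, then count y ∈ F_23 with y² ≡ rhs.
  x = 0: rhs = 13, matching y values: 6, 17 (2 points).
  x = 1: rhs = 13, matching y values: 6, 17 (2 points).
  x = 2: rhs = 19, matching y values: none (0 points).
  x = 3: rhs = 14, matching y values: none (0 points).
  x = 4: rhs = 4, matching y values: 2, 21 (2 points).
  x = 5: rhs = 18, matching y values: 8, 15 (2 points).
  x = 6: rhs = 16, matching y values: 4, 19 (2 points).
  x = 7: rhs = 4, matching y values: 2, 21 (2 points).
  x = 8: rhs = 11, matching y values: none (0 points).
  x = 9: rhs = 20, matching y values: none (0 points).
  x = 10: rhs = 14, matching y values: none (0 points).
  x = 11: rhs = 22, matching y values: none (0 points).
  x = 12: rhs = 4, matching y values: 2, 21 (2 points).
  x = 13: rhs = 12, matching y values: 9, 14 (2 points).
  x = 14: rhs = 6, matching y values: 11, 12 (2 points).
  x = 15: rhs = 15, matching y values: none (0 points).
  x = 16: rhs = 22, matching y values: none (0 points).
  x = 17: rhs = 10, matching y values: none (0 points).
  x = 18: rhs = 8, matching y values: 10, 13 (2 points).
  x = 19: rhs = 22, matching y values: none (0 points).
  x = 20: rhs = 12, matching y values: 9, 14 (2 points).
  x = 21: rhs = 7, matching y values: none (0 points).
  x = 22: rhs = 13, matching y values: 6, 17 (2 points).
Total affine count: 24.
Full point count |E(F_23)| = 24 + 1 = 25.
Hasse bound: |25 − (23+1)| = |1| = 1 ≤ 2√23 ≈ 9.5917 ✓.


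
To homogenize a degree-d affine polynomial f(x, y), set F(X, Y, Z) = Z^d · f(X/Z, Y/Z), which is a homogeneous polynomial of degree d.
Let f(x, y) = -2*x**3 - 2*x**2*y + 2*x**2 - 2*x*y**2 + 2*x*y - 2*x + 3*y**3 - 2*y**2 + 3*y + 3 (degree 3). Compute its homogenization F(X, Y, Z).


F(X, Y, Z) = -2*X**3 - 2*X**2*Y + 2*X**2*Z - 2*X*Y**2 + 2*X*Y*Z - 2*X*Z**2 + 3*Y**3 - 2*Y**2*Z + 3*Y*Z**2 + 3*Z**3

deg(f) = 3.
Substitute x = X/Z, y = Y/Z into f, then multiply by Z^3.
  monomial -2·x^3·y^0 ↦ -2·X^3·Y^0·Z^0.
  monomial -2·x^2·y^1 ↦ -2·X^2·Y^1·Z^0.
  monomial 2·x^2·y^0 ↦ 2·X^2·Y^0·Z^1.
  monomial -2·x^1·y^2 ↦ -2·X^1·Y^2·Z^0.
  monomial 2·x^1·y^1 ↦ 2·X^1·Y^1·Z^1.
  monomial -2·x^1·y^0 ↦ -2·X^1·Y^0·Z^2.
  monomial 3·x^0·y^3 ↦ 3·X^0·Y^3·Z^0.
  monomial -2·x^0·y^2 ↦ -2·X^0·Y^2·Z^1.
  monomial 3·x^0·y^1 ↦ 3·X^0·Y^1·Z^2.
  monomial 3·x^0·y^0 ↦ 3·X^0·Y^0·Z^3.
Collecting: F(X, Y, Z) = -2*X**3 - 2*X**2*Y + 2*X**2*Z - 2*X*Y**2 + 2*X*Y*Z - 2*X*Z**2 + 3*Y**3 - 2*Y**2*Z + 3*Y*Z**2 + 3*Z**3.


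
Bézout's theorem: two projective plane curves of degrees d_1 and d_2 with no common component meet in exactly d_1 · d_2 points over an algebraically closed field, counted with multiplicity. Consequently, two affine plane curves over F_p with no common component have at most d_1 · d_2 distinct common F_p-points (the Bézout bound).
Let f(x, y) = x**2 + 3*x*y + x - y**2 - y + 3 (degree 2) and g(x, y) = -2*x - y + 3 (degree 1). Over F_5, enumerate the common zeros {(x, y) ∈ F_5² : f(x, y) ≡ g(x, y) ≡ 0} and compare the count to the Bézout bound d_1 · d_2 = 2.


Common zeros: ∅; count = 0; Bézout bound = 2.

deg(f) = 2, deg(g) = 1, so Bézout bound = 2.
Scan x ∈ F_5. For each x, list the y ∈ F_5 with f(x, y) ≡ 0 and those with g(x, y) ≡ 0 (mod 5); the common zeros in that column are the intersection.
  x = 0: f ≡ 0 at y ∈ ∅; g ≡ 0 at y ∈ {3}; common: ∅.
  x = 1: f ≡ 0 at y ∈ {0, 2}; g ≡ 0 at y ∈ {1}; common: ∅.
  x = 2: f ≡ 0 at y ∈ {2, 3}; g ≡ 0 at y ∈ {4}; common: ∅.
  x = 3: f ≡ 0 at y ∈ {0, 3}; g ≡ 0 at y ∈ {2}; common: ∅.
  x = 4: f ≡ 0 at y ∈ ∅; g ≡ 0 at y ∈ {0}; common: ∅.
Collecting: common zeros = ∅, so the count is 0.
Comparison with the Bézout bound: 0 ≤ 2 = deg(f)·deg(g), as expected for curves with no common component (the affine F_5-count falls short of the bound because intersections may lie at infinity, over extension fields, or carry multiplicity).


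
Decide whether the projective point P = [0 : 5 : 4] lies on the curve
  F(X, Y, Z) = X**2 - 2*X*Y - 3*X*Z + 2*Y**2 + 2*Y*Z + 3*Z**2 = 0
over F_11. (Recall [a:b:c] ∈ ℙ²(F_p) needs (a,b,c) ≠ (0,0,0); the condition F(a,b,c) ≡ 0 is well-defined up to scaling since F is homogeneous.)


F(0,5,4) ≡ 6 (mod 11); P is NOT on the curve.

Evaluate F(0, 5, 4) term-by-term (mod 11).
  X**2 ↦ 1·0·1·1 = 0
  -2*X*Y ↦ -2·0·5·1 = 0
  -3*X*Z ↦ -3·0·1·4 = 0
  2*Y**2 ↦ 2·1·25·1 = 50
  2*Y*Z ↦ 2·1·5·4 = 40
  3*Z**2 ↦ 3·1·1·16 = 48
Sum: F(0, 5, 4) = (0) + (0) + (0) + (50) + (40) + (48) = 138.
Reducing mod 11: 138 ≡ 6 (mod 11).
Since F(a, b, c) ≡ 6 ≠ 0 (mod 11), P does NOT lie on the curve.


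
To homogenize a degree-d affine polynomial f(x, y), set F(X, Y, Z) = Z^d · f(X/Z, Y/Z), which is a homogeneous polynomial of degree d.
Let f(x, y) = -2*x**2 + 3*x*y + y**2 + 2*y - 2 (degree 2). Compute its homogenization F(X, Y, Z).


F(X, Y, Z) = -2*X**2 + 3*X*Y + Y**2 + 2*Y*Z - 2*Z**2

deg(f) = 2.
Substitute x = X/Z, y = Y/Z into f, then multiply by Z^2.
  monomial -2·x^2·y^0 ↦ -2·X^2·Y^0·Z^0.
  monomial 3·x^1·y^1 ↦ 3·X^1·Y^1·Z^0.
  monomial 1·x^0·y^2 ↦ 1·X^0·Y^2·Z^0.
  monomial 2·x^0·y^1 ↦ 2·X^0·Y^1·Z^1.
  monomial -2·x^0·y^0 ↦ -2·X^0·Y^0·Z^2.
Collecting: F(X, Y, Z) = -2*X**2 + 3*X*Y + Y**2 + 2*Y*Z - 2*Z**2.


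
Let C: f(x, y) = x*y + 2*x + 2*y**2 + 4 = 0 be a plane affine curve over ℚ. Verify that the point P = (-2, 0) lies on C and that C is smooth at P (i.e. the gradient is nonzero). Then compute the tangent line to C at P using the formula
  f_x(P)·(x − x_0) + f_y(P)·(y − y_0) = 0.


Tangent line at P: 2*x - 2*y + 4 = 0.

Step 1: f(-2, 0) = 0, so P lies on C.
Step 2: partial derivatives
  f_x(x, y) = y + 2, f_y(x, y) = x + 4*y.
  f_x(P) = 2, f_y(P) = -2 (gradient nonzero, so P is smooth).
Step 3: tangent line at P: 2·(x − -2) + -2·(y − 0) = 0.
Expanding: 2*x - 2*y + 4 = 0.


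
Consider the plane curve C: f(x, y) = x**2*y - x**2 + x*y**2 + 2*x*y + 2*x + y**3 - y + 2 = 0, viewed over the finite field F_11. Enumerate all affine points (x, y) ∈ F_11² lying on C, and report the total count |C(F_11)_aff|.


Affine F_11-points: {(0, 8), (3, 6), (4, 1), (4, 8), (4, 9), (5, 5), (6, 0), (7, 0), (8, 4), (9, 3), (9, 4), (9, 6), (10, 3)}; count = 13.

For each of the 121 pairs (x, y) ∈ F_11², evaluate f(x, y) mod 11. Record the zeros.
  x = 0: [0↦2, 1↦2, 2↦8, 3↦4, 4↦7, 5↦1, 6↦3, 7↦8, 8↦0, 9↦7, 10↦2]  zeros at y ∈ {8}
  x = 1: [0↦3, 1↦7, 2↦8, 3↦1, 4↦3, 5↦9, 6↦3, 7↦2, 8↦1, 9↦6, 10↦1]  zeros at y ∈ ∅
  x = 2: [0↦2, 1↦1, 2↦10, 3↦2, 4↦5, 5↦3, 6↦2, 7↦8, 8↦5, 9↦10, 10↦7]  zeros at y ∈ ∅
  x = 3: [0↦10, 1↦6, 2↦3, 3↦7, 4↦2, 5↦5, 6↦0, 7↦4, 8↦1, 9↦8, 10↦9]  zeros at y ∈ {6}
  x = 4: [0↦5, 1↦0, 2↦9, 3↦5, 4↦5, 5↦4, 6↦8, 7↦1, 8↦0, 9↦0, 10↦7]  zeros at y ∈ {1, 8, 9}
  x = 5: [0↦9, 1↦5, 2↦6, 3↦7, 4↦3, 5↦0, 6↦4, 7↦10, 8↦2, 9↦8, 10↦1]  zeros at y ∈ {5}
  x = 6: [0↦0, 1↦10, 2↦5, 3↦2, 4↦7, 5↦4, 6↦10, 7↦9, 8↦7, 9↦10, 10↦2]  zeros at y ∈ {0}
  x = 7: [0↦0, 1↦4, 2↦6, 3↦1, 4↦6, 5↦5, 6↦4, 7↦9, 8↦4, 9↦6, 10↦10]  zeros at y ∈ {0}
  x = 8: [0↦9, 1↦9, 2↦9, 3↦4, 4↦0, 5↦3, 6↦8, 7↦10, 8↦4, 9↦7, 10↦3]  zeros at y ∈ {4}
  x = 9: [0↦5, 1↦3, 2↦3, 3↦0, 4↦0, 5↦9, 6↦0, 7↦1, 8↦7, 9↦2, 10↦3]  zeros at y ∈ {3, 4, 6}
  x = 10: [0↦10, 1↦8, 2↦10, 3↦0, 4↦6, 5↦1, 6↦2, 7↦4, 8↦2, 9↦2, 10↦10]  zeros at y ∈ {3}
Collecting zeros: affine points = {(0, 8), (3, 6), (4, 1), (4, 8), (4, 9), (5, 5), (6, 0), (7, 0), (8, 4), (9, 3), (9, 4), (9, 6), (10, 3)}.
Total count |C(F_11)_aff| = 13.


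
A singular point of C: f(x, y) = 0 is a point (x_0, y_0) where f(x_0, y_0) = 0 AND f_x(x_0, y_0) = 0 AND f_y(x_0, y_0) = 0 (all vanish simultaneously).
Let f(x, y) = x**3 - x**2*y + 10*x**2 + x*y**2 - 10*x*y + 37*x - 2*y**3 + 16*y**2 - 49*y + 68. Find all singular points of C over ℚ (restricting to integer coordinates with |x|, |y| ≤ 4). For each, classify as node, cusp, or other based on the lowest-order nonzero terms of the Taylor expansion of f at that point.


Singular points: {(-3, 2)}; classification: node.

Compute partial derivatives:
  f_x = 3*x**2 - 2*x*y + 20*x + y**2 - 10*y + 37.
  f_y = -x**2 + 2*x*y - 10*x - 6*y**2 + 32*y - 49.
Scan x_0 ∈ {−4, ..., 4}. For each x_0, f_y(x_0, y) is a polynomial in y; find its integer roots y ∈ {−4, ..., 4}, then test f_x and f at those candidates.
  x = -4: f_y(-4, y) = -6*y**2 + 24*y - 25; no integer root y with |y| ≤ 4.
  x = -3: f_y(-3, y) = -6*y**2 + 26*y - 28; vanishes at y ∈ {2}. (-3, 2): f_x = 0, f = 0 — SINGULAR.
  x = -2: f_y(-2, y) = -6*y**2 + 28*y - 33; no integer root y with |y| ≤ 4.
  x = -1: f_y(-1, y) = -6*y**2 + 30*y - 40; no integer root y with |y| ≤ 4.
  x = 0: f_y(0, y) = -6*y**2 + 32*y - 49; no integer root y with |y| ≤ 4.
  x = 1: f_y(1, y) = -6*y**2 + 34*y - 60; no integer root y with |y| ≤ 4.
  x = 2: f_y(2, y) = -6*y**2 + 36*y - 73; no integer root y with |y| ≤ 4.
  x = 3: f_y(3, y) = -6*y**2 + 38*y - 88; no integer root y with |y| ≤ 4.
  x = 4: f_y(4, y) = -6*y**2 + 40*y - 105; no integer root y with |y| ≤ 4.
Only singular point on the grid: (-3, 2).
Classify: substitute x = -3 + u, y = 2 + v and expand: f = u**3 - u**2*v - u**2 + u*v**2 - 2*v**3 + v**2.
No constant or linear terms (consistent with a singular point). Quadratic part: -u**2 + v**2. Cubic part: u**3 - u**2*v + u*v**2 - 2*v**3.
The quadratic part v**2 - u**2 = (v − u)(v + u) splits into two distinct linear factors, so there are two distinct tangent lines y − 2 = ±(x − -3) — this is a node (ordinary double point).
Classification: node.


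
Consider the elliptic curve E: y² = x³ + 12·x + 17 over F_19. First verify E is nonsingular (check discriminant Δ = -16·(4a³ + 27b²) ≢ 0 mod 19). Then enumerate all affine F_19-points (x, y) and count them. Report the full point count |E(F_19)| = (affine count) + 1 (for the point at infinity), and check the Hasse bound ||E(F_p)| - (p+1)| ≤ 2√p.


Affine points = {(0, 6), (0, 13), (1, 7), (1, 12), (2, 7), (2, 12), (3, 2), (3, 17), (6, 1), (6, 18), (7, 8), (7, 11), (8, 6), (8, 13), (10, 4), (10, 15), (11, 6), (11, 13), (15, 0), (16, 7), (16, 12), (17, 2), (17, 17), (18, 2), (18, 17)}; affine count = 25; |E(F_19)| = 26.

Discriminant check: Δ ∝ 4a³ + 27b² = 4·12³ + 27·17² = 4·1728 + 27·289 ≡ 9 (mod 19). Nonzero ⇒ E is nonsingular.
For each x ∈ F_19, compute rhs = x³ + 12·x + 17 mod 19, then count y ∈ F_19 with y² ≡ rhs.
  x = 0: rhs = 17, matching y values: 6, 13 (2 points).
  x = 1: rhs = 11, matching y values: 7, 12 (2 points).
  x = 2: rhs = 11, matching y values: 7, 12 (2 points).
  x = 3: rhs = 4, matching y values: 2, 17 (2 points).
  x = 4: rhs = 15, matching y values: none (0 points).
  x = 5: rhs = 12, matching y values: none (0 points).
  x = 6: rhs = 1, matching y values: 1, 18 (2 points).
  x = 7: rhs = 7, matching y values: 8, 11 (2 points).
  x = 8: rhs = 17, matching y values: 6, 13 (2 points).
  x = 9: rhs = 18, matching y values: none (0 points).
  x = 10: rhs = 16, matching y values: 4, 15 (2 points).
  x = 11: rhs = 17, matching y values: 6, 13 (2 points).
  x = 12: rhs = 8, matching y values: none (0 points).
  x = 13: rhs = 14, matching y values: none (0 points).
  x = 14: rhs = 3, matching y values: none (0 points).
  x = 15: rhs = 0, matching y values: 0 (1 points).
  x = 16: rhs = 11, matching y values: 7, 12 (2 points).
  x = 17: rhs = 4, matching y values: 2, 17 (2 points).
  x = 18: rhs = 4, matching y values: 2, 17 (2 points).
Total affine count: 25.
Full point count |E(F_19)| = 25 + 1 = 26.
Hasse bound: |26 − (19+1)| = |6| = 6 ≤ 2√19 ≈ 8.7178 ✓.


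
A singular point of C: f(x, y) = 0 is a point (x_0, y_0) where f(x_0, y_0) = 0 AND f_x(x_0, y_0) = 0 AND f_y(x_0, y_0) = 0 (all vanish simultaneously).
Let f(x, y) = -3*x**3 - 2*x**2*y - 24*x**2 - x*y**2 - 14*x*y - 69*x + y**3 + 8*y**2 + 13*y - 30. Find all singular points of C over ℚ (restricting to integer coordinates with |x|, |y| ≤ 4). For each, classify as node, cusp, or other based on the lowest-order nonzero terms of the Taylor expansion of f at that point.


Singular points: {(-2, -3)}; classification: cusp.

Compute partial derivatives:
  f_x = -9*x**2 - 4*x*y - 48*x - y**2 - 14*y - 69.
  f_y = -2*x**2 - 2*x*y - 14*x + 3*y**2 + 16*y + 13.
Scan x_0 ∈ {−4, ..., 4}. For each x_0, f_y(x_0, y) is a polynomial in y; find its integer roots y ∈ {−4, ..., 4}, then test f_x and f at those candidates.
  x = -4: f_y(-4, y) = 3*y**2 + 24*y + 37; no integer root y with |y| ≤ 4.
  x = -3: f_y(-3, y) = 3*y**2 + 22*y + 37; no integer root y with |y| ≤ 4.
  x = -2: f_y(-2, y) = 3*y**2 + 20*y + 33; vanishes at y ∈ {-3}. (-2, -3): f_x = 0, f = 0 — SINGULAR.
  x = -1: f_y(-1, y) = 3*y**2 + 18*y + 25; no integer root y with |y| ≤ 4.
  x = 0: f_y(0, y) = 3*y**2 + 16*y + 13; vanishes at y ∈ {-1}. (0, -1): f_x = -56 ≠ 0.
  x = 1: f_y(1, y) = 3*y**2 + 14*y - 3; no integer root y with |y| ≤ 4.
  x = 2: f_y(2, y) = 3*y**2 + 12*y - 23; no integer root y with |y| ≤ 4.
  x = 3: f_y(3, y) = 3*y**2 + 10*y - 47; no integer root y with |y| ≤ 4.
  x = 4: f_y(4, y) = 3*y**2 + 8*y - 75; no integer root y with |y| ≤ 4.
Only singular point on the grid: (-2, -3).
Classify: substitute x = -2 + u, y = -3 + v and expand: f = -3*u**3 - 2*u**2*v - u*v**2 + v**3 + v**2.
No constant or linear terms (consistent with a singular point). Quadratic part: v**2. Cubic part: -3*u**3 - 2*u**2*v - u*v**2 + v**3.
The quadratic part v**2 is a perfect square, so there is a single (double) tangent line v = 0, i.e. y = -3. Restricting the cubic part to that line (v = 0) leaves -3*u**3 ≠ 0, so f is not divisible by v and the branch is v² ≈ 3*u**3 to lowest order — this is a cusp.
Classification: cusp.
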